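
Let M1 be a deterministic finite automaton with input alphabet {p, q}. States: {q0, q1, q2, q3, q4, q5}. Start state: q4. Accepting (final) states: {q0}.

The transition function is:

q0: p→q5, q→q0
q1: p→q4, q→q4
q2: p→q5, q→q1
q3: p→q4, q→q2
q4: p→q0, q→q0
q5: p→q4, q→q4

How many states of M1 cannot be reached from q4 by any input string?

3

Starting at q4 and following transitions, the reachable set is {q0, q4, q5}. That leaves q1, q2, q3 unreachable — 3 in total.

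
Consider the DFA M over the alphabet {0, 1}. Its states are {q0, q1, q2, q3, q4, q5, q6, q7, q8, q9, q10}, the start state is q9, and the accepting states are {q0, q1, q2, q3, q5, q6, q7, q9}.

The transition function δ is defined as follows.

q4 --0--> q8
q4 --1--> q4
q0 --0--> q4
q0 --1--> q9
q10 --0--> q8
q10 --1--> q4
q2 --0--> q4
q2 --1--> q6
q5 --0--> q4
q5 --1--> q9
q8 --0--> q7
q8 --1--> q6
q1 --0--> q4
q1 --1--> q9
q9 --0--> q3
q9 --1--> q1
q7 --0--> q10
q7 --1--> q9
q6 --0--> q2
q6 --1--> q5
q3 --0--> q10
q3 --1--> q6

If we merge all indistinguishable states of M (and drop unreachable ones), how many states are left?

4

First remove the unreachable states {q0}; 10 states remain.
Initial partition by acceptance: {q1,q2,q3,q5,q6,q7,q9} | {q4,q8,q10}.
Refine {q1,q2,q3,q5,q6,q7,q9} on symbol 0: members go to different blocks, giving {q1,q2,q3,q5,q7} and {q6,q9}.
Split {q4,q8,q10} by δ(·,0) → {q4,q10} and {q8}.
Stable partition: {q1,q2,q3,q5,q7} | {q4,q10} | {q6,q9} | {q8} — 4 equivalence classes.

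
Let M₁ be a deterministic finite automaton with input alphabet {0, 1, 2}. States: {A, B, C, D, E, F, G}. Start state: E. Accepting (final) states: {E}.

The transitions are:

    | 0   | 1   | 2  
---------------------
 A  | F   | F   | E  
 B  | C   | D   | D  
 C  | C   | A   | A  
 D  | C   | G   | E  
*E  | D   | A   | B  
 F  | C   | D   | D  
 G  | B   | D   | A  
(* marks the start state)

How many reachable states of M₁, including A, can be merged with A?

2

All states are reachable from the start state.
P0 = {E} | {A,B,C,D,F,G}.
On input 2, block {A,B,C,D,F,G} splits into {B,C,F,G} and {A,D}.
No further refinement is possible. Final partition (3 blocks): {E} | {B,C,F,G} | {A,D}.
State A belongs to the block {A,D}, which has 2 states.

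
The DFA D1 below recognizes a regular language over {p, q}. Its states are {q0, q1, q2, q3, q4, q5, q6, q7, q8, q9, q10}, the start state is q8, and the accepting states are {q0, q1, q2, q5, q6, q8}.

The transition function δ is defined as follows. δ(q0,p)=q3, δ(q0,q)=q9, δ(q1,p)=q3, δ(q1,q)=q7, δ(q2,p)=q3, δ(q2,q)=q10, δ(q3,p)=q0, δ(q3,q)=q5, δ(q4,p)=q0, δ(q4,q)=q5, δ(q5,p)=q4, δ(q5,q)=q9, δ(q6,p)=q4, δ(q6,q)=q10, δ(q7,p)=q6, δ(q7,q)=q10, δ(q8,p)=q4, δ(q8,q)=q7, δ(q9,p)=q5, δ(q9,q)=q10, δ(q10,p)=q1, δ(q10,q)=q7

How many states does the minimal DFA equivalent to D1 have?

Reachable states from the start: {q0,q1,q3,q4,q5,q6,q7,q8,q9,q10}. Unreachable: {q2} — drop them.
P0 = {q0,q1,q5,q6,q8} | {q3,q4,q7,q9,q10}.
Split {q3,q4,q7,q9,q10} by δ(·,q) → {q7,q9,q10} and {q3,q4}.
Stable partition: {q0,q1,q5,q6,q8} | {q7,q9,q10} | {q3,q4} — 3 equivalence classes.

3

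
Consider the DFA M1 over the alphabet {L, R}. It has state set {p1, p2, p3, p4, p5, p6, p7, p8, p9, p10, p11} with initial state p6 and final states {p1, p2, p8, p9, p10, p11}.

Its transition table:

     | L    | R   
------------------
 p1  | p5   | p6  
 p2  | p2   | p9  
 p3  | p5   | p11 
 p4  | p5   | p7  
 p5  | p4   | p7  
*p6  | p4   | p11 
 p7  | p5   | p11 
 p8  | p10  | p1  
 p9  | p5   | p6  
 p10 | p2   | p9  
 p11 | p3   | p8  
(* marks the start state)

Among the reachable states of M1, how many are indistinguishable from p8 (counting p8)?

All states are reachable from the start state.
Start with accepting vs non-accepting: {p1,p2,p8,p9,p10,p11} | {p3,p4,p5,p6,p7}.
On input L, block {p1,p2,p8,p9,p10,p11} splits into {p1,p9,p11} and {p2,p8,p10}.
On input R, block {p1,p9,p11} splits into {p1,p9} and {p11}.
Refine {p3,p4,p5,p6,p7} on symbol R: members go to different blocks, giving {p3,p6,p7} and {p4,p5}.
The partition is now stable with 5 blocks: {p1,p9} | {p3,p6,p7} | {p2,p8,p10} | {p11} | {p4,p5}.
State p8 belongs to the block {p2,p8,p10}, which has 3 states.

3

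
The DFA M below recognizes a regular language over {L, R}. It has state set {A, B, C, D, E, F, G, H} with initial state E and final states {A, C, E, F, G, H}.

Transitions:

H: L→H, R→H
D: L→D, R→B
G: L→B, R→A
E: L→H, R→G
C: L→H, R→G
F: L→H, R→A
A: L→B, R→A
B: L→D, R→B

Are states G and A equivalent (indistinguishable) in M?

States {C,F} cannot be reached from the start state, so discard them.
Start with accepting vs non-accepting: {A,E,G,H} | {B,D}.
On input L, block {A,E,G,H} splits into {A,G} and {E,H}.
On input R, block {E,H} splits into {E} and {H}.
The partition is now stable with 4 blocks: {A,G} | {B,D} | {E} | {H}.
G and A lie in the same block of the stable partition, so they are equivalent — no string distinguishes them.

Yes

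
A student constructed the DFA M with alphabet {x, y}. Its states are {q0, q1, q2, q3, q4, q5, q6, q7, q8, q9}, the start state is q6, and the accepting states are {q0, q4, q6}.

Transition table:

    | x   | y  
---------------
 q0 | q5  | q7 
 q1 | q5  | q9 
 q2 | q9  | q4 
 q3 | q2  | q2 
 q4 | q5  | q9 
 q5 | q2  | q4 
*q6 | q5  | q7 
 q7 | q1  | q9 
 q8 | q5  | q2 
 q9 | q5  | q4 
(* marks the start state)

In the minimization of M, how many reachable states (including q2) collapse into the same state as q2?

States {q0,q3,q8} cannot be reached from the start state, so discard them.
Start with accepting vs non-accepting: {q4,q6} | {q1,q2,q5,q7,q9}.
On input y, block {q1,q2,q5,q7,q9} splits into {q2,q5,q9} and {q1,q7}.
Split {q4,q6} by δ(·,y) → {q4} and {q6}.
Split {q1,q7} by δ(·,x) → {q1} and {q7}.
No further refinement is possible. Final partition (5 blocks): {q4} | {q2,q5,q9} | {q1} | {q6} | {q7}.
The equivalence class containing q2 is {q2,q5,q9}, of size 3.

3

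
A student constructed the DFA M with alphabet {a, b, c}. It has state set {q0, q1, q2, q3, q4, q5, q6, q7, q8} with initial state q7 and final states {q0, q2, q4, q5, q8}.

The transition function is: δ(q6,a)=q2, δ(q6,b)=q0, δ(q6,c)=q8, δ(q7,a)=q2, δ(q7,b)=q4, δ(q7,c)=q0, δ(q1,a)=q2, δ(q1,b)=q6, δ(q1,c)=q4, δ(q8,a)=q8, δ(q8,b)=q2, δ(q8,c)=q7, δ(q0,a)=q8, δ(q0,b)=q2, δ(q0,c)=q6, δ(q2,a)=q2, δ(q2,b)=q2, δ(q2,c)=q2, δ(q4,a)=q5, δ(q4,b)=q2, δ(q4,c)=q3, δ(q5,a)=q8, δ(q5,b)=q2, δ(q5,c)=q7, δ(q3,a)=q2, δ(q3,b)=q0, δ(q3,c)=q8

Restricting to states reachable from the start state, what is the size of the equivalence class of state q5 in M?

4

Reachable states from the start: {q0,q2,q3,q4,q5,q6,q7,q8}. Unreachable: {q1} — drop them.
Start with accepting vs non-accepting: {q0,q2,q4,q5,q8} | {q3,q6,q7}.
Refine {q0,q2,q4,q5,q8} on symbol c: members go to different blocks, giving {q0,q4,q5,q8} and {q2}.
No further refinement is possible. Final partition (3 blocks): {q0,q4,q5,q8} | {q3,q6,q7} | {q2}.
State q5 belongs to the block {q0,q4,q5,q8}, which has 4 states.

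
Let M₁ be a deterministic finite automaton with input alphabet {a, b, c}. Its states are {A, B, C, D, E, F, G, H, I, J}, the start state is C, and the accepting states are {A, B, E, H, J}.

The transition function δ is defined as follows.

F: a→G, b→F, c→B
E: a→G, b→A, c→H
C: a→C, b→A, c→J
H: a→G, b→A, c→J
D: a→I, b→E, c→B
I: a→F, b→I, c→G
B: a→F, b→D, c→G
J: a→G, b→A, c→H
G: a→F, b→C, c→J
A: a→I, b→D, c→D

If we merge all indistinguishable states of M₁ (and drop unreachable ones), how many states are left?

8

Start with accepting vs non-accepting: {A,B,E,H,J} | {C,D,F,G,I}.
On input b, block {A,B,E,H,J} splits into {E,H,J} and {A,B}.
Split {C,D,F,G,I} by δ(·,b) → {F,G,I} and {C} and {D}.
Refine {F,G,I} on symbol b: members go to different blocks, giving {F,I} and {G}.
Refine {F,I} on symbol a: members go to different blocks, giving {F} and {I}.
Split {A,B} by δ(·,a) → {A} and {B}.
Stable partition: {E,H,J} | {F} | {A} | {C} | {D} | {G} | {I} | {B} — 8 equivalence classes.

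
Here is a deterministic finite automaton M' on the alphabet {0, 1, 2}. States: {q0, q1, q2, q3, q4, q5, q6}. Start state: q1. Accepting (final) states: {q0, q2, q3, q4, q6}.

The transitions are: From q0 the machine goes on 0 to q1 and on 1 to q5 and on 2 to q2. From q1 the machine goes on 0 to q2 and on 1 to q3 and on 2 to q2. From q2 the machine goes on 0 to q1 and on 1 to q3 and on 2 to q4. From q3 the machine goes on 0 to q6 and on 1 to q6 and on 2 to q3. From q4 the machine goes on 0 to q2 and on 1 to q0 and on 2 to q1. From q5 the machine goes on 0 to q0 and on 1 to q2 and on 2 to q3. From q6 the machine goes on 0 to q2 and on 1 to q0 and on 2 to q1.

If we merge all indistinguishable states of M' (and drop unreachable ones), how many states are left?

6

Start with accepting vs non-accepting: {q0,q2,q3,q4,q6} | {q1,q5}.
On input 0, block {q0,q2,q3,q4,q6} splits into {q3,q4,q6} and {q0,q2}.
Refine {q3,q4,q6} on symbol 0: members go to different blocks, giving {q4,q6} and {q3}.
Refine {q1,q5} on symbol 1: members go to different blocks, giving {q1} and {q5}.
On input 1, block {q0,q2} splits into {q0} and {q2}.
The partition is now stable with 6 blocks: {q4,q6} | {q1} | {q0} | {q3} | {q5} | {q2}.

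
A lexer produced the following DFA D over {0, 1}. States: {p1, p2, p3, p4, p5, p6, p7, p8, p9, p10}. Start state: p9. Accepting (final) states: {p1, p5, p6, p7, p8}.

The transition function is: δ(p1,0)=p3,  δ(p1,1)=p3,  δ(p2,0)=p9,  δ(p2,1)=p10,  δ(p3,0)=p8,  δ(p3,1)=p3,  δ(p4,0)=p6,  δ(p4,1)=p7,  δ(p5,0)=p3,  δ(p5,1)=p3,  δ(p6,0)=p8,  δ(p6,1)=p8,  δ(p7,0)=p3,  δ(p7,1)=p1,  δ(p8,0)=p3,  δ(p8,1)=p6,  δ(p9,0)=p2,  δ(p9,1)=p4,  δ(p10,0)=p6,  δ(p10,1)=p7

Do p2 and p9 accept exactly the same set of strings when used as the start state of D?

First remove the unreachable states {p5}; 9 states remain.
P0 = {p1,p6,p7,p8} | {p2,p3,p4,p9,p10}.
Refine {p1,p6,p7,p8} on symbol 0: members go to different blocks, giving {p1,p7,p8} and {p6}.
On input 1, block {p1,p7,p8} splits into {p1} and {p7} and {p8}.
On input 0, block {p2,p3,p4,p9,p10} splits into {p2,p9} and {p4,p10} and {p3}.
No further refinement is possible. Final partition (7 blocks): {p1} | {p2,p9} | {p6} | {p7} | {p8} | {p4,p10} | {p3}.
p2 and p9 lie in the same block of the stable partition, so they are equivalent — no string distinguishes them.

Yes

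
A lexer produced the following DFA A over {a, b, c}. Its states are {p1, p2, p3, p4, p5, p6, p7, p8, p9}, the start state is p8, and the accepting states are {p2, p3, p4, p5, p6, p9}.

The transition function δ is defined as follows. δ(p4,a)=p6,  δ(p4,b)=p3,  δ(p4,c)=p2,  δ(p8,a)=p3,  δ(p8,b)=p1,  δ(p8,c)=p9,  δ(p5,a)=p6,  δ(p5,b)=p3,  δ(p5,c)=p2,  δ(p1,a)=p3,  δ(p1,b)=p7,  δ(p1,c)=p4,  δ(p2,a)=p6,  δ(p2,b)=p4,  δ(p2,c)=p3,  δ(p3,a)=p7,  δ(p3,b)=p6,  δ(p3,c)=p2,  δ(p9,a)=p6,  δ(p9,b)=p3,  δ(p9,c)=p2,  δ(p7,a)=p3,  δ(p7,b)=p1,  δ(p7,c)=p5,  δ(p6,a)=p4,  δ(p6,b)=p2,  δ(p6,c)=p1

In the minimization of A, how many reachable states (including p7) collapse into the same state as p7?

Start with accepting vs non-accepting: {p2,p3,p4,p5,p6,p9} | {p1,p7,p8}.
Refine {p2,p3,p4,p5,p6,p9} on symbol a: members go to different blocks, giving {p2,p4,p5,p6,p9} and {p3}.
Refine {p2,p4,p5,p6,p9} on symbol b: members go to different blocks, giving {p4,p5,p9} and {p2,p6}.
On input a, block {p2,p6} splits into {p2} and {p6}.
The partition is now stable with 5 blocks: {p4,p5,p9} | {p1,p7,p8} | {p3} | {p2} | {p6}.
The equivalence class containing p7 is {p1,p7,p8}, of size 3.

3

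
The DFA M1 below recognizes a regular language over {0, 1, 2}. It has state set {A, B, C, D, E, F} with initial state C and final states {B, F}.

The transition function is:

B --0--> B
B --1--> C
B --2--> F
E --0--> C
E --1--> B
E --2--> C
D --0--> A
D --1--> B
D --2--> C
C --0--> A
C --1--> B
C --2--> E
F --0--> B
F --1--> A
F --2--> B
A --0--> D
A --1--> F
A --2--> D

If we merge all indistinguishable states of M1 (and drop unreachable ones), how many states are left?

All states are reachable from the start state.
Initial partition by acceptance: {B,F} | {A,C,D,E}.
Stable partition: {B,F} | {A,C,D,E} — 2 equivalence classes.

2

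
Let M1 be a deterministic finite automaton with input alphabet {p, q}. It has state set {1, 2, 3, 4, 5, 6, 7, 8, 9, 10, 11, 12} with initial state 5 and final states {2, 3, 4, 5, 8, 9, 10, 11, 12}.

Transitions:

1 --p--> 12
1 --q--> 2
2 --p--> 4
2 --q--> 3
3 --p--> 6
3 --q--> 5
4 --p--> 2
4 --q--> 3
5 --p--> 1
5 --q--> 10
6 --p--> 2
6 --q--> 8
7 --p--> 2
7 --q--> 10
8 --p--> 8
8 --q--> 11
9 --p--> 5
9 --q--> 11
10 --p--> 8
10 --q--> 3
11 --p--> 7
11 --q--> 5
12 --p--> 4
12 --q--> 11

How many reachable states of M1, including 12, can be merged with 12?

First remove the unreachable states {9}; 11 states remain.
Start with accepting vs non-accepting: {2,3,4,5,8,10,11,12} | {1,6,7}.
Refine {2,3,4,5,8,10,11,12} on symbol p: members go to different blocks, giving {2,4,8,10,12} and {3,5,11}.
On input q, block {3,5,11} splits into {3,11} and {5}.
Stable partition: {2,4,8,10,12} | {1,6,7} | {3,11} | {5} — 4 equivalence classes.
The equivalence class containing 12 is {2,4,8,10,12}, of size 5.

5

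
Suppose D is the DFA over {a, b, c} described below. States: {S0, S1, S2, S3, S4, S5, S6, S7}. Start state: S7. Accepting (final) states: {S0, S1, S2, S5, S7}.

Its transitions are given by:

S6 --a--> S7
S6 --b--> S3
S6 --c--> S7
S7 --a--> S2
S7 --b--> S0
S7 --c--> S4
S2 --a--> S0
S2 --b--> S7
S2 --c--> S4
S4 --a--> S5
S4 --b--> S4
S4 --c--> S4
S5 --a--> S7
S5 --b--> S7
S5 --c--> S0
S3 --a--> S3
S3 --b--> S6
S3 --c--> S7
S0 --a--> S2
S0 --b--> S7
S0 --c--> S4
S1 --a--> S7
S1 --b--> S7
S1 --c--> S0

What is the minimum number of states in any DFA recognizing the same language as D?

Reachable states from the start: {S0,S2,S4,S5,S7}. Unreachable: {S1,S3,S6} — drop them.
P0 = {S0,S2,S5,S7} | {S4}.
Split {S0,S2,S5,S7} by δ(·,c) → {S0,S2,S7} and {S5}.
The partition is now stable with 3 blocks: {S0,S2,S7} | {S4} | {S5}.

3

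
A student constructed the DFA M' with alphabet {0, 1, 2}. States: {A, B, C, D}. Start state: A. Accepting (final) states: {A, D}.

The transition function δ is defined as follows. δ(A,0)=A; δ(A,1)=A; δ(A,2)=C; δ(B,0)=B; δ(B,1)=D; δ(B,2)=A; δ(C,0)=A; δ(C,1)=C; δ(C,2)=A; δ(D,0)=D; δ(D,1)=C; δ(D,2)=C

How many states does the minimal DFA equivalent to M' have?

First remove the unreachable states {B,D}; 2 states remain.
Initial partition by acceptance: {A} | {C}.
The partition is now stable with 2 blocks: {A} | {C}.

2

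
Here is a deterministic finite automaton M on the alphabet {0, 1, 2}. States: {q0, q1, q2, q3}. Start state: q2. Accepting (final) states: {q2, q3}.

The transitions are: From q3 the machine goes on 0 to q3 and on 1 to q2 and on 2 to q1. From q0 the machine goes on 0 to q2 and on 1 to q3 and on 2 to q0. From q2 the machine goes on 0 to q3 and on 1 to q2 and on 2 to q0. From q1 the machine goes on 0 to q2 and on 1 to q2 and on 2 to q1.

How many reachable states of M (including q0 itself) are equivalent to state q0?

Every state is reachable, so we keep all 4.
P0 = {q2,q3} | {q0,q1}.
Stable partition: {q2,q3} | {q0,q1} — 2 equivalence classes.
State q0 belongs to the block {q0,q1}, which has 2 states.

2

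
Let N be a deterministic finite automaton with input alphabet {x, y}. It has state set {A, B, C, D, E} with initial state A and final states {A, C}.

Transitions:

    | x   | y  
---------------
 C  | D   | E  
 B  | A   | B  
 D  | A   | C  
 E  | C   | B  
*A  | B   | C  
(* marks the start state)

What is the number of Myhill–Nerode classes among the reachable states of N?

Initial partition by acceptance: {A,C} | {B,D,E}.
Split {A,C} by δ(·,y) → {A} and {C}.
Refine {B,D,E} on symbol x: members go to different blocks, giving {B,D} and {E}.
On input y, block {B,D} splits into {B} and {D}.
No further refinement is possible. Final partition (5 blocks): {A} | {B} | {C} | {E} | {D}.

5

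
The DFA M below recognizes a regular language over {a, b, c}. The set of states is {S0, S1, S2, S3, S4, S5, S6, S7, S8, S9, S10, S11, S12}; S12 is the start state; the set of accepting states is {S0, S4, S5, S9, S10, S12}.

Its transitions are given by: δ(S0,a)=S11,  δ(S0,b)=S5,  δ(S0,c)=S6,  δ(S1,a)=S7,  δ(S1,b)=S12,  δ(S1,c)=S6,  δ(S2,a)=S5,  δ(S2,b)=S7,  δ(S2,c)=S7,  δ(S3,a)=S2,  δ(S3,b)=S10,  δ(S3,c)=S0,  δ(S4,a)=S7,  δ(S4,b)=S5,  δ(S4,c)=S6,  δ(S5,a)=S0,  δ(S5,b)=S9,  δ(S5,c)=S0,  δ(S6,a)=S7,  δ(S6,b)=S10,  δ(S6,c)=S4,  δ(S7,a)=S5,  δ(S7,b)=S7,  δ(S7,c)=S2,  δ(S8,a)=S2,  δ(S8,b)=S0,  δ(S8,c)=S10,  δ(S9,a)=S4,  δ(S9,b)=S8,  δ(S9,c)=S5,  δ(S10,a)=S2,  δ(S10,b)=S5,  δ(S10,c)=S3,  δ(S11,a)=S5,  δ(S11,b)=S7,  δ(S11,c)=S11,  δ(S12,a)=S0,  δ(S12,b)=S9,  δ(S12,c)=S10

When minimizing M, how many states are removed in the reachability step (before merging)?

1

BFS from S12 reaches {S0, S2, S3, S4, S5, S6, S7, S8, S9, S10, S11, S12}; the 1 state(s) S1 are never visited.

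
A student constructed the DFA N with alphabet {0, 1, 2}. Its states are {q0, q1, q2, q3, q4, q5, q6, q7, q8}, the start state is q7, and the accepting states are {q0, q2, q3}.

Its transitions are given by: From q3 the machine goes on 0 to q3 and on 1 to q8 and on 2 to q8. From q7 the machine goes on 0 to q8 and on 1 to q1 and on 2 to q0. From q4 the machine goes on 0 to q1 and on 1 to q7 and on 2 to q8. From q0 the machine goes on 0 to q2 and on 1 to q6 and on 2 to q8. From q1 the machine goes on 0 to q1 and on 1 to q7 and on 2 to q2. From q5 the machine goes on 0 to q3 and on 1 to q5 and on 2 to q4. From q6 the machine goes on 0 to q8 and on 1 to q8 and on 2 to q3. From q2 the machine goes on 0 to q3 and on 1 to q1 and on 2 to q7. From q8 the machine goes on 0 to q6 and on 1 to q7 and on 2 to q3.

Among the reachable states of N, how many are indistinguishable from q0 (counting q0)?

3

Reachable states from the start: {q0,q1,q2,q3,q6,q7,q8}. Unreachable: {q4,q5} — drop them.
P0 = {q0,q2,q3} | {q1,q6,q7,q8}.
Stable partition: {q0,q2,q3} | {q1,q6,q7,q8} — 2 equivalence classes.
The equivalence class containing q0 is {q0,q2,q3}, of size 3.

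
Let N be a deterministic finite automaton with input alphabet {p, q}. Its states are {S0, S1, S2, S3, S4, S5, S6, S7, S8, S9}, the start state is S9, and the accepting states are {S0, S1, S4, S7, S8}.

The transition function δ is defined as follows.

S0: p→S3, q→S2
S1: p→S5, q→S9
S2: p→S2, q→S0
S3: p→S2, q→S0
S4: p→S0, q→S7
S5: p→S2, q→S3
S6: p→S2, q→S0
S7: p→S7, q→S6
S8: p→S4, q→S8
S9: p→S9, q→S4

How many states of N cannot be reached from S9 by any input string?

BFS from S9 reaches {S0, S2, S3, S4, S6, S7, S9}; the 3 state(s) S1, S5, S8 are never visited.

3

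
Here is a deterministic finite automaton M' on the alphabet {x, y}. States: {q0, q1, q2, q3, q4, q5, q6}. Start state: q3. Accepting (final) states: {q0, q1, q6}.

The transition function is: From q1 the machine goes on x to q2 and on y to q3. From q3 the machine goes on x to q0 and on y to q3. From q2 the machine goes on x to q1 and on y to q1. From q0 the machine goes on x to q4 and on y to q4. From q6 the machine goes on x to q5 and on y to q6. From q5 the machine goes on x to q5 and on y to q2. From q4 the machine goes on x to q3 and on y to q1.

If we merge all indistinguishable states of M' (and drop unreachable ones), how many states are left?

5

States {q5,q6} cannot be reached from the start state, so discard them.
P0 = {q0,q1} | {q2,q3,q4}.
Split {q2,q3,q4} by δ(·,x) → {q2,q3} and {q4}.
Split {q0,q1} by δ(·,x) → {q0} and {q1}.
Split {q2,q3} by δ(·,x) → {q2} and {q3}.
Stable partition: {q0} | {q2} | {q4} | {q1} | {q3} — 5 equivalence classes.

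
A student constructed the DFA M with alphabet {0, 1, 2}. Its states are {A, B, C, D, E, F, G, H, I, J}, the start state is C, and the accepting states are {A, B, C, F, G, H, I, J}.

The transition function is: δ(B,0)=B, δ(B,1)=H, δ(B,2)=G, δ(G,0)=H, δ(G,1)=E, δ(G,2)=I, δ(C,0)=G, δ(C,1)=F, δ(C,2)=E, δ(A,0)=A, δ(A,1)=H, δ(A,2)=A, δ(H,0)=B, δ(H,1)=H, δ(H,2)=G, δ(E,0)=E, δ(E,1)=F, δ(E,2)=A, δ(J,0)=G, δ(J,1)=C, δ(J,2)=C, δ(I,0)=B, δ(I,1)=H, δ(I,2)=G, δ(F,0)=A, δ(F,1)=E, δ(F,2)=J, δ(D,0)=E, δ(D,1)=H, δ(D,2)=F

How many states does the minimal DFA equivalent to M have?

Reachable states from the start: {A,B,C,E,F,G,H,I,J}. Unreachable: {D} — drop them.
Initial partition by acceptance: {A,B,C,F,G,H,I,J} | {E}.
On input 1, block {A,B,C,F,G,H,I,J} splits into {A,B,C,H,I,J} and {F,G}.
Refine {A,B,C,H,I,J} on symbol 0: members go to different blocks, giving {A,B,H,I} and {C,J}.
Split {A,B,H,I} by δ(·,2) → {B,H,I} and {A}.
On input 0, block {F,G} splits into {F} and {G}.
Refine {C,J} on symbol 1: members go to different blocks, giving {C} and {J}.
The partition is now stable with 7 blocks: {B,H,I} | {E} | {F} | {C} | {A} | {G} | {J}.

7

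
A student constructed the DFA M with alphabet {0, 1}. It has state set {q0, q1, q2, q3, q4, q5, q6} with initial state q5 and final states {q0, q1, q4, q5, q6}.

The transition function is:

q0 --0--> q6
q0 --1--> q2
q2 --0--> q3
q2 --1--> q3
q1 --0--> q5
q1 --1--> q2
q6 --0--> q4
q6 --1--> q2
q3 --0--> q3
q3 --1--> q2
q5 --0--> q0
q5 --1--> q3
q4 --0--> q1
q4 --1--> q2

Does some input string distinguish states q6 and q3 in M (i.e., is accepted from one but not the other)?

Yes

Initial partition by acceptance: {q0,q1,q4,q5,q6} | {q2,q3}.
The partition is now stable with 2 blocks: {q0,q1,q4,q5,q6} | {q2,q3}.
q6 and q3 end up in different blocks, so they are distinguishable. For instance, the string 'ε' is accepted from only q6.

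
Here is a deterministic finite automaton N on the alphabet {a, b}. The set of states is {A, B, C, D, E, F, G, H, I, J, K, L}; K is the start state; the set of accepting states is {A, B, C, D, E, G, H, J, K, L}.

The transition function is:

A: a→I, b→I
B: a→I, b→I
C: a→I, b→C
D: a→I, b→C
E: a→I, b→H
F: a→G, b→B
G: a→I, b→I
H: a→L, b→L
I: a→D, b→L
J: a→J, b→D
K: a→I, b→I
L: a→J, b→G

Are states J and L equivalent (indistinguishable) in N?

First remove the unreachable states {A,B,E,F,H}; 7 states remain.
Start with accepting vs non-accepting: {C,D,G,J,K,L} | {I}.
On input a, block {C,D,G,J,K,L} splits into {C,D,G,K} and {J,L}.
Refine {C,D,G,K} on symbol b: members go to different blocks, giving {C,D} and {G,K}.
Split {J,L} by δ(·,b) → {J} and {L}.
No further refinement is possible. Final partition (5 blocks): {C,D} | {I} | {J} | {G,K} | {L}.
J and L end up in different blocks, so they are distinguishable. For instance, the string 'bb' is accepted from only J.

No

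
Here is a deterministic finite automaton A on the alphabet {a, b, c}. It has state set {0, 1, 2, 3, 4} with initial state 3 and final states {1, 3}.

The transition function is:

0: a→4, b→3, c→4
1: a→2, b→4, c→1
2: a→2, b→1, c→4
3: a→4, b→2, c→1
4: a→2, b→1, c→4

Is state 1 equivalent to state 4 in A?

First remove the unreachable states {0}; 4 states remain.
Start with accepting vs non-accepting: {1,3} | {2,4}.
Stable partition: {1,3} | {2,4} — 2 equivalence classes.
1 and 4 end up in different blocks, so they are distinguishable. For instance, the string 'ε' is accepted from only 1.

No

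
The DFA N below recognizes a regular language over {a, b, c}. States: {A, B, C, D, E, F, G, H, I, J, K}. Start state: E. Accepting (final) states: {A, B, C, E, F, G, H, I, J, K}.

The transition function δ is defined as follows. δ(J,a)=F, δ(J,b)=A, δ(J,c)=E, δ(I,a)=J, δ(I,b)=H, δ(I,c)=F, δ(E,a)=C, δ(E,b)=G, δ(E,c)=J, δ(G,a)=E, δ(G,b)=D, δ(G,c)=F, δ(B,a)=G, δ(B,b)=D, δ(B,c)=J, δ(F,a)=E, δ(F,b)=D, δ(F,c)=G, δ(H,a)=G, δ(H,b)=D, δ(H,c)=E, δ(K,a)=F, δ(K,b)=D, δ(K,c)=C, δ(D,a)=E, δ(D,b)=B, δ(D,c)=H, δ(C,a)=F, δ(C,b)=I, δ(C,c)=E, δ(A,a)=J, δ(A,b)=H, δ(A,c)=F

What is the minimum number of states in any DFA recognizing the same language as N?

7

First remove the unreachable states {K}; 10 states remain.
Start with accepting vs non-accepting: {A,B,C,E,F,G,H,I,J} | {D}.
On input b, block {A,B,C,E,F,G,H,I,J} splits into {A,C,E,I,J} and {B,F,G,H}.
On input a, block {A,C,E,I,J} splits into {A,E,I} and {C,J}.
On input c, block {A,E,I} splits into {A,I} and {E}.
On input a, block {B,F,G,H} splits into {B,H} and {F,G}.
Refine {B,H} on symbol c: members go to different blocks, giving {B} and {H}.
The partition is now stable with 7 blocks: {A,I} | {D} | {B} | {C,J} | {E} | {F,G} | {H}.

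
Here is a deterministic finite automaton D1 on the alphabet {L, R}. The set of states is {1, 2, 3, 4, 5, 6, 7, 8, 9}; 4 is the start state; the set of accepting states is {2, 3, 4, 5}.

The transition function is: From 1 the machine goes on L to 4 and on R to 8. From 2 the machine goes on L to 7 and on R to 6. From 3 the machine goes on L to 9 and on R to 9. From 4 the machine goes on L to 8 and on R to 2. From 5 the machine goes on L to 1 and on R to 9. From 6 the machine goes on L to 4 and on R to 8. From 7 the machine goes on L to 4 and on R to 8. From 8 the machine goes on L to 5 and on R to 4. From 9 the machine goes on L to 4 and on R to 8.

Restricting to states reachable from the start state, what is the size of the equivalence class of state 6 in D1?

4

States {3} cannot be reached from the start state, so discard them.
P0 = {2,4,5} | {1,6,7,8,9}.
On input R, block {2,4,5} splits into {2,5} and {4}.
Refine {1,6,7,8,9} on symbol L: members go to different blocks, giving {1,6,7,9} and {8}.
Stable partition: {2,5} | {1,6,7,9} | {4} | {8} — 4 equivalence classes.
State 6 belongs to the block {1,6,7,9}, which has 4 states.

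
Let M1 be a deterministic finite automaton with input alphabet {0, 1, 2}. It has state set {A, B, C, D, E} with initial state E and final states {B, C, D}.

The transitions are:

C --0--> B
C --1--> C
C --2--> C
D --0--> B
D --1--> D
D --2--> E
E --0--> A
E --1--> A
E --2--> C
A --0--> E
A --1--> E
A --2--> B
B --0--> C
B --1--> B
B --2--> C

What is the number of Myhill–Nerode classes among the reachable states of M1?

2

Reachable states from the start: {A,B,C,E}. Unreachable: {D} — drop them.
Initial partition by acceptance: {B,C} | {A,E}.
Stable partition: {B,C} | {A,E} — 2 equivalence classes.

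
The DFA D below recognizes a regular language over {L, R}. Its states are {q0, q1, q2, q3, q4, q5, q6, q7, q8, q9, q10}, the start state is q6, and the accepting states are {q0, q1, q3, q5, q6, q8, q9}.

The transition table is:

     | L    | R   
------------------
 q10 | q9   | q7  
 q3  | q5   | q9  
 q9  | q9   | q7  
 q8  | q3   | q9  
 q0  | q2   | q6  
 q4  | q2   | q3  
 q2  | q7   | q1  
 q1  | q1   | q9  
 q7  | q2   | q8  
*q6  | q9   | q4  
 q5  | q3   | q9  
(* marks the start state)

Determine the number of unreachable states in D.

Starting at q6 and following transitions, the reachable set is {q1, q2, q3, q4, q5, q6, q7, q8, q9}. That leaves q0, q10 unreachable — 2 in total.

2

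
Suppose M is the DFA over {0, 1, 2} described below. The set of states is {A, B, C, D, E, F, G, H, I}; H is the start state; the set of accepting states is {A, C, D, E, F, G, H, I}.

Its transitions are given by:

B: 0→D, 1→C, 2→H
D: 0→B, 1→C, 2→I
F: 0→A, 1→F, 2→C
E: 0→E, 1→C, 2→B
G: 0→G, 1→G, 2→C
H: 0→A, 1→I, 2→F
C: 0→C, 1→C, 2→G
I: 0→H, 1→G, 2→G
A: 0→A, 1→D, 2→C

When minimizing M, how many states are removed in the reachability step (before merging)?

1

BFS from H reaches {A, B, C, D, F, G, H, I}; the 1 state(s) E are never visited.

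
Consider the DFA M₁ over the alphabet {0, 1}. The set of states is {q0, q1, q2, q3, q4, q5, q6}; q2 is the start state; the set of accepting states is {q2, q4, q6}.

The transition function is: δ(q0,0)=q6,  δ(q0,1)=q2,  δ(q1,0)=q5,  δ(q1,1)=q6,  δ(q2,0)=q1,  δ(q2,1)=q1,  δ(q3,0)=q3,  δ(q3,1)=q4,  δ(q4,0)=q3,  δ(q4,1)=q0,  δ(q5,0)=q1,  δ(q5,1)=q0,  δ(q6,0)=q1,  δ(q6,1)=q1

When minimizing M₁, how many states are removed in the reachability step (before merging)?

2

BFS from q2 reaches {q0, q1, q2, q5, q6}; the 2 state(s) q3, q4 are never visited.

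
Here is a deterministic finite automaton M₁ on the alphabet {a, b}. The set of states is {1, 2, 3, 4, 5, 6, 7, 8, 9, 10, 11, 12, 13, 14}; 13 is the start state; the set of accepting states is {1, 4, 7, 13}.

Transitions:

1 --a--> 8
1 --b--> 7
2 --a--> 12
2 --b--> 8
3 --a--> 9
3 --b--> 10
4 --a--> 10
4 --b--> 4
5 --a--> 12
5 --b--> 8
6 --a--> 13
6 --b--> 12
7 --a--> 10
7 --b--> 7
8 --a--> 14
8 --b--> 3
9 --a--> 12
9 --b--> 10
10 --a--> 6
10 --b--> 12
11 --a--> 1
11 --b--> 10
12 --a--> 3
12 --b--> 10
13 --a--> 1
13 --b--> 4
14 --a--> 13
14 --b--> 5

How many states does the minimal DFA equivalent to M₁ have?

5

First remove the unreachable states {2,11}; 12 states remain.
Initial partition by acceptance: {1,4,7,13} | {3,5,6,8,9,10,12,14}.
Refine {1,4,7,13} on symbol a: members go to different blocks, giving {1,4,7} and {13}.
Split {3,5,6,8,9,10,12,14} by δ(·,a) → {3,5,8,9,10,12} and {6,14}.
Refine {3,5,8,9,10,12} on symbol a: members go to different blocks, giving {3,5,9,12} and {8,10}.
No further refinement is possible. Final partition (5 blocks): {1,4,7} | {3,5,9,12} | {13} | {6,14} | {8,10}.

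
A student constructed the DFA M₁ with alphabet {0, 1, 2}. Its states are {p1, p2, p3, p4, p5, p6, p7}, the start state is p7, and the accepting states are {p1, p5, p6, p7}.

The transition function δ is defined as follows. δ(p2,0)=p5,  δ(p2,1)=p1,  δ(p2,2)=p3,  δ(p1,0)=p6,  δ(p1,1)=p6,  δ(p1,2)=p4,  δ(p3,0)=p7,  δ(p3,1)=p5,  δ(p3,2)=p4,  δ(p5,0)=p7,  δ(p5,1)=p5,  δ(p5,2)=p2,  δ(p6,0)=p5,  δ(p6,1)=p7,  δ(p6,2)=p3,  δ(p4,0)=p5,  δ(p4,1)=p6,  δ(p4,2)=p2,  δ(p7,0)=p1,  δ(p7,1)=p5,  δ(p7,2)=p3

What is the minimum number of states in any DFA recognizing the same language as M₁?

Every state is reachable, so we keep all 7.
P0 = {p1,p5,p6,p7} | {p2,p3,p4}.
Stable partition: {p1,p5,p6,p7} | {p2,p3,p4} — 2 equivalence classes.

2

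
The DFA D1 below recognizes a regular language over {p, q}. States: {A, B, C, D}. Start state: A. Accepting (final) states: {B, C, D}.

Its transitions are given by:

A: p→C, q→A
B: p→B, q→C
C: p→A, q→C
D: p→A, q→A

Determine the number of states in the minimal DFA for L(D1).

States {B,D} cannot be reached from the start state, so discard them.
Initial partition by acceptance: {C} | {A}.
The partition is now stable with 2 blocks: {C} | {A}.

2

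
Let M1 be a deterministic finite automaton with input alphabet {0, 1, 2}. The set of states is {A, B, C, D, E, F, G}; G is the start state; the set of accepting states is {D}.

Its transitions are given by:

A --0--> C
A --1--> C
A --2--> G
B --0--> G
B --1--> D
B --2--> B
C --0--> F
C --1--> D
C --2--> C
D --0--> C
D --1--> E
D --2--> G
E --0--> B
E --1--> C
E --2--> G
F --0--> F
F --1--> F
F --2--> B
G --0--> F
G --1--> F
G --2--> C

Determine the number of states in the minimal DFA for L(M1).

4

Reachable states from the start: {B,C,D,E,F,G}. Unreachable: {A} — drop them.
Initial partition by acceptance: {D} | {B,C,E,F,G}.
On input 1, block {B,C,E,F,G} splits into {E,F,G} and {B,C}.
Refine {E,F,G} on symbol 0: members go to different blocks, giving {F,G} and {E}.
Stable partition: {D} | {F,G} | {B,C} | {E} — 4 equivalence classes.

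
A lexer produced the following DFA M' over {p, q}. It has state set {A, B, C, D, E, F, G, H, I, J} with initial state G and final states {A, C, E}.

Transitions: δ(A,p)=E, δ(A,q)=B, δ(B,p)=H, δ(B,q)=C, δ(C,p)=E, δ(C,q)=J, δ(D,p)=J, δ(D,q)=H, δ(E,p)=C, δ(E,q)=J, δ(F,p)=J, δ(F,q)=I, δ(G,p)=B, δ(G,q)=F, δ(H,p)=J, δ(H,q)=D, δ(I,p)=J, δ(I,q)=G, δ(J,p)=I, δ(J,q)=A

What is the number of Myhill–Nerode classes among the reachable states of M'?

3

Every state is reachable, so we keep all 10.
Start with accepting vs non-accepting: {A,C,E} | {B,D,F,G,H,I,J}.
Split {B,D,F,G,H,I,J} by δ(·,q) → {D,F,G,H,I} and {B,J}.
Stable partition: {A,C,E} | {D,F,G,H,I} | {B,J} — 3 equivalence classes.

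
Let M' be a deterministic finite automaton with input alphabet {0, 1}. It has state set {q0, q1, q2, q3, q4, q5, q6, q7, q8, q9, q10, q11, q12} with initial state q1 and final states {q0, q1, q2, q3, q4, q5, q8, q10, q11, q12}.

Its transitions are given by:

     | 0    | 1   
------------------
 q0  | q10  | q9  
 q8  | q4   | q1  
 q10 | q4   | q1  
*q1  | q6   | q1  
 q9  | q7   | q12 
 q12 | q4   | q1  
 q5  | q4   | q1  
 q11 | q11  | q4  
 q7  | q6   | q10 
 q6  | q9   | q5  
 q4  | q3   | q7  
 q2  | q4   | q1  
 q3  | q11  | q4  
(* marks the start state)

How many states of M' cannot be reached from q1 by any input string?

3

BFS from q1 reaches {q1, q3, q4, q5, q6, q7, q9, q10, q11, q12}; the 3 state(s) q0, q2, q8 are never visited.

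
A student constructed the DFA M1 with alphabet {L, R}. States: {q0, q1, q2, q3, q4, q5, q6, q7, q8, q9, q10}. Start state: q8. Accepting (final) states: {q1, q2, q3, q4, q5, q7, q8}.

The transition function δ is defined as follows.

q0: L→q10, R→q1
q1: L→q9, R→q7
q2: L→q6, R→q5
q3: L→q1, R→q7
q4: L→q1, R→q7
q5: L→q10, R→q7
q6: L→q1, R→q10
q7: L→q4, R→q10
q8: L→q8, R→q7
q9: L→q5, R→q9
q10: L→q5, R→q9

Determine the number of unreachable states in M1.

Starting at q8 and following transitions, the reachable set is {q1, q4, q5, q7, q8, q9, q10}. That leaves q0, q2, q3, q6 unreachable — 4 in total.

4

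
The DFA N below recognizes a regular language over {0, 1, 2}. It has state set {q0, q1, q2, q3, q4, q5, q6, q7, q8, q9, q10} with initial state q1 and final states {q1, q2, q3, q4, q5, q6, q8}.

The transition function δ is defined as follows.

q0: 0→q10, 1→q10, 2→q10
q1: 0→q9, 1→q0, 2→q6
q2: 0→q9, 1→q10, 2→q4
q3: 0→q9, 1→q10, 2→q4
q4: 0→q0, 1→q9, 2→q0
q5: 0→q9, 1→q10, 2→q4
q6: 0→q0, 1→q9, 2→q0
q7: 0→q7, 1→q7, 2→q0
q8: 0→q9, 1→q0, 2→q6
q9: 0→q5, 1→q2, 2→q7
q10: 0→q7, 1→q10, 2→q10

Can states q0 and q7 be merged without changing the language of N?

First remove the unreachable states {q3,q8}; 9 states remain.
P0 = {q1,q2,q4,q5,q6} | {q0,q7,q9,q10}.
Split {q1,q2,q4,q5,q6} by δ(·,2) → {q1,q2,q5} and {q4,q6}.
Refine {q0,q7,q9,q10} on symbol 0: members go to different blocks, giving {q0,q7,q10} and {q9}.
No further refinement is possible. Final partition (4 blocks): {q1,q2,q5} | {q0,q7,q10} | {q4,q6} | {q9}.
q0 and q7 lie in the same block of the stable partition, so they are equivalent — no string distinguishes them.

Yes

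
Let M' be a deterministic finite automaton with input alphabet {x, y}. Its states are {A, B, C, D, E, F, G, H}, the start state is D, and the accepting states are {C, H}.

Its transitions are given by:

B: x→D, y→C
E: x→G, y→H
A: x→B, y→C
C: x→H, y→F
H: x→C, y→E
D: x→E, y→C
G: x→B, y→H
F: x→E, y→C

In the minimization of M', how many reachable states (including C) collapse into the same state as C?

2

Reachable states from the start: {B,C,D,E,F,G,H}. Unreachable: {A} — drop them.
Start with accepting vs non-accepting: {C,H} | {B,D,E,F,G}.
The partition is now stable with 2 blocks: {C,H} | {B,D,E,F,G}.
The equivalence class containing C is {C,H}, of size 2.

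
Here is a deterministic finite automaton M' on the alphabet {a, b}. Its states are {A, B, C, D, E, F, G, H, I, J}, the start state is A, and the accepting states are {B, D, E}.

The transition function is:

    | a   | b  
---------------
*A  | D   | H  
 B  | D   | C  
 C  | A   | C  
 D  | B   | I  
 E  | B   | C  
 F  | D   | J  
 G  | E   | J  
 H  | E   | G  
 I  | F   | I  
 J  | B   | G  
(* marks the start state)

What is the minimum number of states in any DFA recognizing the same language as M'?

Every state is reachable, so we keep all 10.
P0 = {B,D,E} | {A,C,F,G,H,I,J}.
Split {A,C,F,G,H,I,J} by δ(·,a) → {A,F,G,H,J} and {C,I}.
The partition is now stable with 3 blocks: {B,D,E} | {A,F,G,H,J} | {C,I}.

3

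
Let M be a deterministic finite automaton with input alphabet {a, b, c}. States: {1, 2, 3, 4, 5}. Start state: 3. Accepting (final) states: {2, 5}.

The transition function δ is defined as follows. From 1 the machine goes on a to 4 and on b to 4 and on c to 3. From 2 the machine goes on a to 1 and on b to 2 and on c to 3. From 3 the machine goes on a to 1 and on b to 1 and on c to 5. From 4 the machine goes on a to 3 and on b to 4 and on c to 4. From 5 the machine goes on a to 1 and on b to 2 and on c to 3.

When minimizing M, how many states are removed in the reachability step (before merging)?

Exploring from 3, all states are eventually visited, so none are unreachable.

0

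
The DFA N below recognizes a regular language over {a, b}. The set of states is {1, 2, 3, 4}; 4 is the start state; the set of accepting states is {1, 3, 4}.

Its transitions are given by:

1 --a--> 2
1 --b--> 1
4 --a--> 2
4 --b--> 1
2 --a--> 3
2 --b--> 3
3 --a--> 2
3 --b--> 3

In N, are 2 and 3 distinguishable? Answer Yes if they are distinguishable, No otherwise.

Initial partition by acceptance: {1,3,4} | {2}.
Stable partition: {1,3,4} | {2} — 2 equivalence classes.
2 and 3 end up in different blocks, so they are distinguishable. For instance, the string 'ε' is accepted from only 3.

Yes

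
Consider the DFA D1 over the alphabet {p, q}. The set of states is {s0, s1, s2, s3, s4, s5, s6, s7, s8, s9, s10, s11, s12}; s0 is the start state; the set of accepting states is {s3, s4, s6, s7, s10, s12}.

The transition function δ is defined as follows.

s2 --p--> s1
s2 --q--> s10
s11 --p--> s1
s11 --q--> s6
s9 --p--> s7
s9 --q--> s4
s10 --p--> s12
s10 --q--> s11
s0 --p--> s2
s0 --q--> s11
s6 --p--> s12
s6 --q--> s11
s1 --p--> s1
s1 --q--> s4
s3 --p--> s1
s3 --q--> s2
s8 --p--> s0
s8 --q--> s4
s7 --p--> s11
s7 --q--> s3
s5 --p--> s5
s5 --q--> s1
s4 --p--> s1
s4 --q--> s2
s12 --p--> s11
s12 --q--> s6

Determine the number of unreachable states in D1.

Starting at s0 and following transitions, the reachable set is {s0, s1, s2, s4, s6, s10, s11, s12}. That leaves s3, s5, s7, s8, s9 unreachable — 5 in total.

5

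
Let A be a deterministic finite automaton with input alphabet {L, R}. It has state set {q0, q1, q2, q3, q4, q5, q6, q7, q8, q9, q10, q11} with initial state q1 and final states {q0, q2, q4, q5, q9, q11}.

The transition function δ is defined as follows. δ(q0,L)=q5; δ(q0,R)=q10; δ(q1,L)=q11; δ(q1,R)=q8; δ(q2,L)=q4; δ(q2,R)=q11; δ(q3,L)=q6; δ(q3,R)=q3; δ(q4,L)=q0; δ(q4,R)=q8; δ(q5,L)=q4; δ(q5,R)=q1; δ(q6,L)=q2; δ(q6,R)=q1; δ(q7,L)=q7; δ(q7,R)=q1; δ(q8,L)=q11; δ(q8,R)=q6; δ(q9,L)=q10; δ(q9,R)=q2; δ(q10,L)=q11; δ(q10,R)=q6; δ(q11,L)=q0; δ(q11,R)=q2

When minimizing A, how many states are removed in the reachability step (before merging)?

3

BFS from q1 reaches {q0, q1, q2, q4, q5, q6, q8, q10, q11}; the 3 state(s) q3, q7, q9 are never visited.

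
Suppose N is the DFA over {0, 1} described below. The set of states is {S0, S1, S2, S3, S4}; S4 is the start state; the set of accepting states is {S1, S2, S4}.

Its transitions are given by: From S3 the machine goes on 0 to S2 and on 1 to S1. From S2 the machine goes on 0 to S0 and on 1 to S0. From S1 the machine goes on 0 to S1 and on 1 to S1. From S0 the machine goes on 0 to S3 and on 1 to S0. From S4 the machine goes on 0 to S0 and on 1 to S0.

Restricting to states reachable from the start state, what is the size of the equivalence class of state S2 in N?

2

Every state is reachable, so we keep all 5.
Start with accepting vs non-accepting: {S1,S2,S4} | {S0,S3}.
Split {S1,S2,S4} by δ(·,0) → {S2,S4} and {S1}.
Refine {S0,S3} on symbol 0: members go to different blocks, giving {S0} and {S3}.
No further refinement is possible. Final partition (4 blocks): {S2,S4} | {S0} | {S1} | {S3}.
The equivalence class containing S2 is {S2,S4}, of size 2.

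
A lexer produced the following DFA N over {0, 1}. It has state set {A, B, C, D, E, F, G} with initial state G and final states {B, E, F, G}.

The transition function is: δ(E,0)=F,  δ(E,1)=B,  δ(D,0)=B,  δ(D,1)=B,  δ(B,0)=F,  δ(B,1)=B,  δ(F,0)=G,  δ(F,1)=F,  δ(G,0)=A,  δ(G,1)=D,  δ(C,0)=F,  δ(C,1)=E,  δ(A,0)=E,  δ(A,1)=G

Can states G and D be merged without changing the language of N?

First remove the unreachable states {C}; 6 states remain.
Start with accepting vs non-accepting: {B,E,F,G} | {A,D}.
Refine {B,E,F,G} on symbol 0: members go to different blocks, giving {B,E,F} and {G}.
On input 0, block {B,E,F} splits into {B,E} and {F}.
On input 1, block {A,D} splits into {A} and {D}.
The partition is now stable with 5 blocks: {B,E} | {A} | {G} | {F} | {D}.
G and D end up in different blocks, so they are distinguishable. For instance, the string 'ε' is accepted from only G.

No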